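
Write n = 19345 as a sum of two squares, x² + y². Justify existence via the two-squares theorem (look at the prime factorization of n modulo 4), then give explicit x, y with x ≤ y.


Step 1: Factor n = 19345 = 5 · 53 · 73.
Step 2: Check the mod-4 condition on each prime factor: 5 ≡ 1 (mod 4), exponent 1; 53 ≡ 1 (mod 4), exponent 1; 73 ≡ 1 (mod 4), exponent 1.
All primes ≡ 3 (mod 4) appear to even exponent (or don't appear), so by the two-squares theorem n IS expressible as a sum of two squares.
Step 3: Build a representation. Here n = 5 · 53 · 73 is a product of primes ≡ 1 (mod 4). Each prime p ≡ 1 (mod 4) is itself a sum of two squares; find a² by testing p − a² for a perfect square:
  5: 5 − 1² = 4 = 2² ⇒ 5 = 1² + 2².
  53: 53 − 1² = 52, 53 − 2² = 49 = 7² ⇒ 53 = 2² + 7².
  73: 73 − 1² = 72, 73 − 2² = 69, 73 − 3² = 64 = 8² ⇒ 73 = 3² + 8².
  Combine using the Brahmagupta–Fibonacci identity (a² + b²)(c² + d²) = (ac − bd)² + (ad + bc)² = (ac + bd)² + (ad − bc)²:
  5 · 53 = 265: from (1² + 2²)(2² + 7²), take (1·2 − 2·7, 1·7 + 2·2) = (2 − 14, 7 + 4) = (-12, 11); dropping signs (only squares matter) gives (12, 11); check 12² + 11² = 144 + 121 = 265 ✓.
  265 · 73 = 19345: from (12² + 11²)(3² + 8²), take (12·3 − 11·8, 12·8 + 11·3) = (36 − 88, 96 + 33) = (-52, 129); dropping signs (only squares matter) gives (52, 129); check 52² + 129² = 2704 + 16641 = 19345 ✓.
Step 4: Order so x ≤ y and verify: 52² + 129² = 2704 + 16641 = 19345 = n. ✓

n = 19345 = 52² + 129² (one valid representation with x ≤ y).


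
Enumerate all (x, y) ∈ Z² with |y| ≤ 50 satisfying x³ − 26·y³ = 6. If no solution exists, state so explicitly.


The equation is x³ - 26y³ = 6. For fixed y, x³ = 26·y³ + 6, so a solution requires the RHS to be a perfect cube.
Strategy: iterate y from -50 to 50, compute RHS = 26·y³ + 6, and check whether it is a (positive or negative) perfect cube.
Check small values of y:
  y = 0: RHS = 6 is not a perfect cube.
  y = 1: RHS = 32 is not a perfect cube.
  y = -1: RHS = -20 is not a perfect cube.
  y = 2: RHS = 214 is not a perfect cube.
  y = -2: RHS = -202 is not a perfect cube.
  y = 3: RHS = 708 is not a perfect cube.
  y = -3: RHS = -696 is not a perfect cube.
Continuing the search up to |y| = 50 finds no solutions either.
No (x, y) in the scanned range satisfies the equation.

No integer solutions with |y| ≤ 50.


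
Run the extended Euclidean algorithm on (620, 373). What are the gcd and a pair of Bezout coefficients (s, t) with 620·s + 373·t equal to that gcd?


Euclidean algorithm on (620, 373) — divide until remainder is 0:
  620 = 1 · 373 + 247
  373 = 1 · 247 + 126
  247 = 1 · 126 + 121
  126 = 1 · 121 + 5
  121 = 24 · 5 + 1
  5 = 5 · 1 + 0
gcd(620, 373) = 1.
Track Bezout coefficients alongside the remainders: start with r₀ = 620 = a·1 + b·0 (s = 1, t = 0) and r₁ = 373 = a·0 + b·1 (s = 0, t = 1); each new remainder r_{k+1} = r_{k-1} − q_k·r_k inherits s_{k+1} = s_{k-1} − q_k·s_k, t_{k+1} = t_{k-1} − q_k·t_k, so r_k = a·s_k + b·t_k at every step:
  q = 1: r = 247, s = 1 − 1·0 = 1, t = 0 − 1·1 = -1  (check: 620·1 + 373·(-1) = 247)
  q = 1: r = 126, s = 0 − 1·1 = -1, t = 1 − 1·(-1) = 2  (check: 620·(-1) + 373·2 = 126)
  q = 1: r = 121, s = 1 − 1·(-1) = 2, t = -1 − 1·2 = -3  (check: 620·2 + 373·(-3) = 121)
  q = 1: r = 5, s = -1 − 1·2 = -3, t = 2 − 1·(-3) = 5  (check: 620·(-3) + 373·5 = 5)
  q = 24: r = 1, s = 2 − 24·(-3) = 74, t = -3 − 24·5 = -123  (check: 620·74 + 373·(-123) = 1)
The row with r = 1 (the gcd) gives the Bezout coefficients s = 74, t = -123.
Result: 620 · (74) + 373 · (-123) = 1.

gcd(620, 373) = 1; s = 74, t = -123 (check: 620·74 + 373·(-123) = 1).


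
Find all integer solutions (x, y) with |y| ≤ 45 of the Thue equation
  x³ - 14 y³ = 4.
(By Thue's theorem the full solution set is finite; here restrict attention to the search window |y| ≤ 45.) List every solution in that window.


The equation is x³ - 14y³ = 4. For fixed y, x³ = 14·y³ + 4, so a solution requires the RHS to be a perfect cube.
Strategy: iterate y from -45 to 45, compute RHS = 14·y³ + 4, and check whether it is a (positive or negative) perfect cube.
Check small values of y:
  y = 0: RHS = 4 is not a perfect cube.
  y = 1: RHS = 18 is not a perfect cube.
  y = -1: RHS = -10 is not a perfect cube.
  y = 2: RHS = 116 is not a perfect cube.
  y = -2: RHS = -108 is not a perfect cube.
  y = 3: RHS = 382 is not a perfect cube.
  y = -3: RHS = -374 is not a perfect cube.
Continuing the search up to |y| = 45 finds no solutions either.
No (x, y) in the scanned range satisfies the equation.

No integer solutions with |y| ≤ 45.


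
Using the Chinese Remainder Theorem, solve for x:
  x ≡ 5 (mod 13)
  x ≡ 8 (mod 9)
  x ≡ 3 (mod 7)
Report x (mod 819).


Moduli 13, 9, 7 are pairwise coprime; by CRT there is a unique solution modulo M = 13 · 9 · 7 = 819.
Solve pairwise, accumulating the modulus:
  Start with x ≡ 5 (mod 13).
  Combine with x ≡ 8 (mod 9): since gcd(13, 9) = 1, we get a unique residue mod 117.
    Write x = 5 + 13·t and substitute into x ≡ 8 (mod 9): 13·t ≡ 8 − 5 = 3 (mod 9).
    Reduce coefficients mod 9: 4·t ≡ 3 (mod 9).
    The inverse of 4 mod 9 is 7 (since 4·7 = 28 = 3·9 + 1), so t ≡ 7·3 = 21 ≡ 3 (mod 9).
    Then x = 5 + 13·3 = 44, valid modulo lcm(13, 9) = 117: x ≡ 44 (mod 117).
  Combine with x ≡ 3 (mod 7): since gcd(117, 7) = 1, we get a unique residue mod 819.
    Write x = 44 + 117·t and substitute into x ≡ 3 (mod 7): 117·t ≡ 3 − 44 = -41 (mod 7).
    Reduce coefficients mod 7: 5·t ≡ 1 (mod 7).
    The inverse of 5 mod 7 is 3 (since 5·3 = 15 = 2·7 + 1), so t ≡ 3·1 = 3 ≡ 3 (mod 7).
    Then x = 44 + 117·3 = 395, valid modulo lcm(117, 7) = 819: x ≡ 395 (mod 819).
Verify: 395 mod 13 = 5 ✓, 395 mod 9 = 8 ✓, 395 mod 7 = 3 ✓.

x ≡ 395 (mod 819).


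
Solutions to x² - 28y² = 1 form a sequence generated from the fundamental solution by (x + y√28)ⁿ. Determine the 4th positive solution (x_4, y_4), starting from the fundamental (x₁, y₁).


Step 1: Find the fundamental solution (x₁, y₁) of x² - 28y² = 1.
  Expand √28 as a continued fraction. a₀ = ⌊√28⌋ = 5; iterate m_{k+1} = d_k·a_k − m_k, d_{k+1} = (28 − m_{k+1}²)/d_k, a_{k+1} = ⌊(a₀ + m_{k+1})/d_{k+1}⌋ (starting m₀ = 0, d₀ = 1), with convergents p_k = a_k·p_{k-1} + p_{k-2}, q_k = a_k·q_{k-1} + q_{k-2} (p₋₁ = 1, q₋₁ = 0):
  k = 0: a₀ = 5; p₀/q₀ = 5/1; p₀² − 28·q₀² = 25 − 28 = -3.
  k = 1: m = 5, d = 3, a = ⌊(5 + 5)/3⌋ = 3; p/q = (3·5 + 1)/(3·1 + 0) = 16/3; p² − 28·q² = 256 − 252 = 4.
  k = 2: m = 4, d = 4, a = ⌊(5 + 4)/4⌋ = 2; p/q = (2·16 + 5)/(2·3 + 1) = 37/7; p² − 28·q² = 1369 − 1372 = -3.
  k = 3: m = 4, d = 3, a = ⌊(5 + 4)/3⌋ = 3; p/q = (3·37 + 16)/(3·7 + 3) = 127/24; p² − 28·q² = 16129 − 16128 = 1.
  The first convergent with p² − 28·q² = 1 gives the fundamental solution (x₁, y₁) = (127, 24).
Step 2: Apply the recurrence (x_{n+1}, y_{n+1}) = (x₁x_n + 28y₁y_n, x₁y_n + y₁x_n) repeatedly.
  From (x_1, y_1) = (127, 24): x_2 = 127·127 + 28·24·24 = 32257; y_2 = 127·24 + 24·127 = 6096.
  From (x_2, y_2) = (32257, 6096): x_3 = 127·32257 + 28·24·6096 = 8193151; y_3 = 127·6096 + 24·32257 = 1548360.
  From (x_3, y_3) = (8193151, 1548360): x_4 = 127·8193151 + 28·24·1548360 = 2081028097; y_4 = 127·1548360 + 24·8193151 = 393277344.
Step 3: Verify x_4² - 28·y_4² = 4330677940503441409 - 4330677940503441408 = 1 (should be 1). ✓

(x_1, y_1) = (127, 24); (x_4, y_4) = (2081028097, 393277344).


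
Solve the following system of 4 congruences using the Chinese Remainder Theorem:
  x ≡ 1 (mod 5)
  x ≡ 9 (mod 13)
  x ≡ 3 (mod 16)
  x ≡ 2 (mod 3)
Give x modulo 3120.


Product of moduli M = 5 · 13 · 16 · 3 = 3120.
Merge one congruence at a time:
  Start: x ≡ 1 (mod 5).
  Combine with x ≡ 9 (mod 13); new modulus lcm = 65.
    Write x = 1 + 5·t and substitute into x ≡ 9 (mod 13): 5·t ≡ 9 − 1 = 8 (mod 13).
    The inverse of 5 mod 13 is 8 (since 5·8 = 40 = 3·13 + 1), so t ≡ 8·8 = 64 ≡ 12 (mod 13).
    Then x = 1 + 5·12 = 61, valid modulo lcm(5, 13) = 65: x ≡ 61 (mod 65).
  Combine with x ≡ 3 (mod 16); new modulus lcm = 1040.
    Write x = 61 + 65·t and substitute into x ≡ 3 (mod 16): 65·t ≡ 3 − 61 = -58 (mod 16).
    Reduce coefficients mod 16: 1·t ≡ 6 (mod 16).
    So t ≡ 6 (mod 16).
    Then x = 61 + 65·6 = 451, valid modulo lcm(65, 16) = 1040: x ≡ 451 (mod 1040).
  Combine with x ≡ 2 (mod 3); new modulus lcm = 3120.
    Write x = 451 + 1040·t and substitute into x ≡ 2 (mod 3): 1040·t ≡ 2 − 451 = -449 (mod 3).
    Reduce coefficients mod 3: 2·t ≡ 1 (mod 3).
    The inverse of 2 mod 3 is 2 (since 2·2 = 4 = 1·3 + 1), so t ≡ 2·1 = 2 ≡ 2 (mod 3).
    Then x = 451 + 1040·2 = 2531, valid modulo lcm(1040, 3) = 3120: x ≡ 2531 (mod 3120).
Verify against each original: 2531 mod 5 = 1, 2531 mod 13 = 9, 2531 mod 16 = 3, 2531 mod 3 = 2.

x ≡ 2531 (mod 3120).


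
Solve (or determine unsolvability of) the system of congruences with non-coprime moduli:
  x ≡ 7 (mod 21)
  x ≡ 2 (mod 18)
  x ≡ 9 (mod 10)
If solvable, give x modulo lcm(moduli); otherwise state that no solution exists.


Moduli 21, 18, 10 are not pairwise coprime, so CRT works modulo lcm(m_i) when all pairwise compatibility conditions hold.
Pairwise compatibility: gcd(m_i, m_j) must divide a_i - a_j for every pair.
Merge one congruence at a time:
  Start: x ≡ 7 (mod 21).
  Combine with x ≡ 2 (mod 18): gcd(21, 18) = 3, and 2 - 7 = -5 is NOT divisible by 3.
    ⇒ system is inconsistent (no integer solution).

No solution (the system is inconsistent).


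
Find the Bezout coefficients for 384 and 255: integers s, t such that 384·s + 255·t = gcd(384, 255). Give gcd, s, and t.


Euclidean algorithm on (384, 255) — divide until remainder is 0:
  384 = 1 · 255 + 129
  255 = 1 · 129 + 126
  129 = 1 · 126 + 3
  126 = 42 · 3 + 0
gcd(384, 255) = 3.
Track Bezout coefficients alongside the remainders: start with r₀ = 384 = a·1 + b·0 (s = 1, t = 0) and r₁ = 255 = a·0 + b·1 (s = 0, t = 1); each new remainder r_{k+1} = r_{k-1} − q_k·r_k inherits s_{k+1} = s_{k-1} − q_k·s_k, t_{k+1} = t_{k-1} − q_k·t_k, so r_k = a·s_k + b·t_k at every step:
  q = 1: r = 129, s = 1 − 1·0 = 1, t = 0 − 1·1 = -1  (check: 384·1 + 255·(-1) = 129)
  q = 1: r = 126, s = 0 − 1·1 = -1, t = 1 − 1·(-1) = 2  (check: 384·(-1) + 255·2 = 126)
  q = 1: r = 3, s = 1 − 1·(-1) = 2, t = -1 − 1·2 = -3  (check: 384·2 + 255·(-3) = 3)
The row with r = 3 (the gcd) gives the Bezout coefficients s = 2, t = -3.
Result: 384 · (2) + 255 · (-3) = 3.

gcd(384, 255) = 3; s = 2, t = -3 (check: 384·2 + 255·(-3) = 3).


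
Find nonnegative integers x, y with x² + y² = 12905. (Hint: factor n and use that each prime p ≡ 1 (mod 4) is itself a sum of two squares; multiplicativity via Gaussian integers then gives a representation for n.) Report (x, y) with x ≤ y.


Step 1: Factor n = 12905 = 5 · 29 · 89.
Step 2: Check the mod-4 condition on each prime factor: 5 ≡ 1 (mod 4), exponent 1; 29 ≡ 1 (mod 4), exponent 1; 89 ≡ 1 (mod 4), exponent 1.
All primes ≡ 3 (mod 4) appear to even exponent (or don't appear), so by the two-squares theorem n IS expressible as a sum of two squares.
Step 3: Build a representation. Here n = 5 · 29 · 89 is a product of primes ≡ 1 (mod 4). Each prime p ≡ 1 (mod 4) is itself a sum of two squares; find a² by testing p − a² for a perfect square:
  5: 5 − 1² = 4 = 2² ⇒ 5 = 1² + 2².
  29: 29 − 1² = 28, 29 − 2² = 25 = 5² ⇒ 29 = 2² + 5².
  89: 89 − 1² = 88, 89 − 2² = 85, 89 − 3² = 80, 89 − 4² = 73, 89 − 5² = 64 = 8² ⇒ 89 = 5² + 8².
  Combine using the Brahmagupta–Fibonacci identity (a² + b²)(c² + d²) = (ac − bd)² + (ad + bc)² = (ac + bd)² + (ad − bc)²:
  5 · 29 = 145: from (1² + 2²)(2² + 5²), take (1·2 − 2·5, 1·5 + 2·2) = (2 − 10, 5 + 4) = (-8, 9); dropping signs (only squares matter) gives (8, 9); check 8² + 9² = 64 + 81 = 145 ✓.
  145 · 89 = 12905: from (8² + 9²)(5² + 8²), take (8·5 − 9·8, 8·8 + 9·5) = (40 − 72, 64 + 45) = (-32, 109); dropping signs (only squares matter) gives (32, 109); check 32² + 109² = 1024 + 11881 = 12905 ✓.
Step 4: Order so x ≤ y and verify: 32² + 109² = 1024 + 11881 = 12905 = n. ✓

n = 12905 = 32² + 109² (one valid representation with x ≤ y).


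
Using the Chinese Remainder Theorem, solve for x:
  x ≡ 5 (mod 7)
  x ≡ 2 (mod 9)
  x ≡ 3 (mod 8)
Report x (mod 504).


Moduli 7, 9, 8 are pairwise coprime; by CRT there is a unique solution modulo M = 7 · 9 · 8 = 504.
Solve pairwise, accumulating the modulus:
  Start with x ≡ 5 (mod 7).
  Combine with x ≡ 2 (mod 9): since gcd(7, 9) = 1, we get a unique residue mod 63.
    Write x = 5 + 7·t and substitute into x ≡ 2 (mod 9): 7·t ≡ 2 − 5 = -3 (mod 9).
    Reduce coefficients mod 9: 7·t ≡ 6 (mod 9).
    The inverse of 7 mod 9 is 4 (since 7·4 = 28 = 3·9 + 1), so t ≡ 4·6 = 24 ≡ 6 (mod 9).
    Then x = 5 + 7·6 = 47, valid modulo lcm(7, 9) = 63: x ≡ 47 (mod 63).
  Combine with x ≡ 3 (mod 8): since gcd(63, 8) = 1, we get a unique residue mod 504.
    Write x = 47 + 63·t and substitute into x ≡ 3 (mod 8): 63·t ≡ 3 − 47 = -44 (mod 8).
    Reduce coefficients mod 8: 7·t ≡ 4 (mod 8).
    The inverse of 7 mod 8 is 7 (since 7·7 = 49 = 6·8 + 1), so t ≡ 7·4 = 28 ≡ 4 (mod 8).
    Then x = 47 + 63·4 = 299, valid modulo lcm(63, 8) = 504: x ≡ 299 (mod 504).
Verify: 299 mod 7 = 5 ✓, 299 mod 9 = 2 ✓, 299 mod 8 = 3 ✓.

x ≡ 299 (mod 504).


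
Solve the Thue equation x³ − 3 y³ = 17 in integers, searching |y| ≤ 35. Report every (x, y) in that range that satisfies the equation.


The equation is x³ - 3y³ = 17. For fixed y, x³ = 3·y³ + 17, so a solution requires the RHS to be a perfect cube.
Strategy: iterate y from -35 to 35, compute RHS = 3·y³ + 17, and check whether it is a (positive or negative) perfect cube.
Check small values of y:
  y = 0: RHS = 17 is not a perfect cube.
  y = 1: RHS = 20 is not a perfect cube.
  y = -1: RHS = 14 is not a perfect cube.
  y = 2: RHS = 41 is not a perfect cube.
  y = -2: RHS = -7 is not a perfect cube.
  y = 3: RHS = 98 is not a perfect cube.
  y = -3: RHS = -64 = (-4)³ ⇒ x = -4 works.
Continuing the search up to |y| = 35 finds no further solutions beyond those listed.
Collected solutions: (-4, -3).

Solutions (with |y| ≤ 35): (-4, -3).


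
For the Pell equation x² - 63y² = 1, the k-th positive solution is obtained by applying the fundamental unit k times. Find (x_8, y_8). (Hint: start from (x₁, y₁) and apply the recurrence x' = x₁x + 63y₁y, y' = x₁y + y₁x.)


Step 1: Find the fundamental solution (x₁, y₁) of x² - 63y² = 1.
  Expand √63 as a continued fraction. a₀ = ⌊√63⌋ = 7; iterate m_{k+1} = d_k·a_k − m_k, d_{k+1} = (63 − m_{k+1}²)/d_k, a_{k+1} = ⌊(a₀ + m_{k+1})/d_{k+1}⌋ (starting m₀ = 0, d₀ = 1), with convergents p_k = a_k·p_{k-1} + p_{k-2}, q_k = a_k·q_{k-1} + q_{k-2} (p₋₁ = 1, q₋₁ = 0):
  k = 0: a₀ = 7; p₀/q₀ = 7/1; p₀² − 63·q₀² = 49 − 63 = -14.
  k = 1: m = 7, d = 14, a = ⌊(7 + 7)/14⌋ = 1; p/q = (1·7 + 1)/(1·1 + 0) = 8/1; p² − 63·q² = 64 − 63 = 1.
  The first convergent with p² − 63·q² = 1 gives the fundamental solution (x₁, y₁) = (8, 1).
Step 2: Apply the recurrence (x_{n+1}, y_{n+1}) = (x₁x_n + 63y₁y_n, x₁y_n + y₁x_n) repeatedly.
  From (x_1, y_1) = (8, 1): x_2 = 8·8 + 63·1·1 = 127; y_2 = 8·1 + 1·8 = 16.
  From (x_2, y_2) = (127, 16): x_3 = 8·127 + 63·1·16 = 2024; y_3 = 8·16 + 1·127 = 255.
  From (x_3, y_3) = (2024, 255): x_4 = 8·2024 + 63·1·255 = 32257; y_4 = 8·255 + 1·2024 = 4064.
  From (x_4, y_4) = (32257, 4064): x_5 = 8·32257 + 63·1·4064 = 514088; y_5 = 8·4064 + 1·32257 = 64769.
  From (x_5, y_5) = (514088, 64769): x_6 = 8·514088 + 63·1·64769 = 8193151; y_6 = 8·64769 + 1·514088 = 1032240.
  From (x_6, y_6) = (8193151, 1032240): x_7 = 8·8193151 + 63·1·1032240 = 130576328; y_7 = 8·1032240 + 1·8193151 = 16451071.
  From (x_7, y_7) = (130576328, 16451071): x_8 = 8·130576328 + 63·1·16451071 = 2081028097; y_8 = 8·16451071 + 1·130576328 = 262184896.
Step 3: Verify x_8² - 63·y_8² = 4330677940503441409 - 4330677940503441408 = 1 (should be 1). ✓

(x_1, y_1) = (8, 1); (x_8, y_8) = (2081028097, 262184896).


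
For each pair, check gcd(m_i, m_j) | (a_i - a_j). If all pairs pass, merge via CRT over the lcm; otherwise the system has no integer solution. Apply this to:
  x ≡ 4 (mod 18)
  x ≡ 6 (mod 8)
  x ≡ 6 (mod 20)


Moduli 18, 8, 20 are not pairwise coprime, so CRT works modulo lcm(m_i) when all pairwise compatibility conditions hold.
Pairwise compatibility: gcd(m_i, m_j) must divide a_i - a_j for every pair.
Merge one congruence at a time:
  Start: x ≡ 4 (mod 18).
  Combine with x ≡ 6 (mod 8): gcd(18, 8) = 2; 6 - 4 = 2, which IS divisible by 2, so compatible.
    Write x = 4 + 18·t and substitute into x ≡ 6 (mod 8): 18·t ≡ 6 − 4 = 2 (mod 8).
    Divide the congruence (and modulus) by g = 2: 9·t ≡ 1 (mod 4).
    Reduce coefficients mod 4: 1·t ≡ 1 (mod 4).
    So t ≡ 1 (mod 4).
    Then x = 4 + 18·1 = 22, valid modulo lcm(18, 8) = 72: x ≡ 22 (mod 72).
  Combine with x ≡ 6 (mod 20): gcd(72, 20) = 4; 6 - 22 = -16, which IS divisible by 4, so compatible.
    Write x = 22 + 72·t and substitute into x ≡ 6 (mod 20): 72·t ≡ 6 − 22 = -16 (mod 20).
    Divide the congruence (and modulus) by g = 4: 18·t ≡ -4 (mod 5).
    Reduce coefficients mod 5: 3·t ≡ 1 (mod 5).
    The inverse of 3 mod 5 is 2 (since 3·2 = 6 = 1·5 + 1), so t ≡ 2·1 = 2 ≡ 2 (mod 5).
    Then x = 22 + 72·2 = 166, valid modulo lcm(72, 20) = 360: x ≡ 166 (mod 360).
Verify: 166 mod 18 = 4, 166 mod 8 = 6, 166 mod 20 = 6.

x ≡ 166 (mod 360).


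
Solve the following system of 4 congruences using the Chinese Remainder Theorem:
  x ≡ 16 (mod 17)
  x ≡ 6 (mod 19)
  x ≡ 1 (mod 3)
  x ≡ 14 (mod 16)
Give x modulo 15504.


Product of moduli M = 17 · 19 · 3 · 16 = 15504.
Merge one congruence at a time:
  Start: x ≡ 16 (mod 17).
  Combine with x ≡ 6 (mod 19); new modulus lcm = 323.
    Write x = 16 + 17·t and substitute into x ≡ 6 (mod 19): 17·t ≡ 6 − 16 = -10 (mod 19).
    Reduce coefficients mod 19: 17·t ≡ 9 (mod 19).
    The inverse of 17 mod 19 is 9 (since 17·9 = 153 = 8·19 + 1), so t ≡ 9·9 = 81 ≡ 5 (mod 19).
    Then x = 16 + 17·5 = 101, valid modulo lcm(17, 19) = 323: x ≡ 101 (mod 323).
  Combine with x ≡ 1 (mod 3); new modulus lcm = 969.
    Write x = 101 + 323·t and substitute into x ≡ 1 (mod 3): 323·t ≡ 1 − 101 = -100 (mod 3).
    Reduce coefficients mod 3: 2·t ≡ 2 (mod 3).
    The inverse of 2 mod 3 is 2 (since 2·2 = 4 = 1·3 + 1), so t ≡ 2·2 = 4 ≡ 1 (mod 3).
    Then x = 101 + 323·1 = 424, valid modulo lcm(323, 3) = 969: x ≡ 424 (mod 969).
  Combine with x ≡ 14 (mod 16); new modulus lcm = 15504.
    Write x = 424 + 969·t and substitute into x ≡ 14 (mod 16): 969·t ≡ 14 − 424 = -410 (mod 16).
    Reduce coefficients mod 16: 9·t ≡ 6 (mod 16).
    The inverse of 9 mod 16 is 9 (since 9·9 = 81 = 5·16 + 1), so t ≡ 9·6 = 54 ≡ 6 (mod 16).
    Then x = 424 + 969·6 = 6238, valid modulo lcm(969, 16) = 15504: x ≡ 6238 (mod 15504).
Verify against each original: 6238 mod 17 = 16, 6238 mod 19 = 6, 6238 mod 3 = 1, 6238 mod 16 = 14.

x ≡ 6238 (mod 15504).


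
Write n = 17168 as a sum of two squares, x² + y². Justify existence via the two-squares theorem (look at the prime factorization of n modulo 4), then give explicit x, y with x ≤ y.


Step 1: Factor n = 17168 = 2^4 · 29 · 37.
Step 2: Check the mod-4 condition on each prime factor: 2 = 2 (special); 29 ≡ 1 (mod 4), exponent 1; 37 ≡ 1 (mod 4), exponent 1.
All primes ≡ 3 (mod 4) appear to even exponent (or don't appear), so by the two-squares theorem n IS expressible as a sum of two squares.
Step 3: Build a representation. Group n = k² · m with k = 4 and m = 29 · 37 = 1073 (a product of primes ≡ 1 (mod 4)); a representation of m scales to one of n via (k·x)² + (k·y)² = k²(x² + y²). Each prime p ≡ 1 (mod 4) is itself a sum of two squares; find a² by testing p − a² for a perfect square:
  29: 29 − 1² = 28, 29 − 2² = 25 = 5² ⇒ 29 = 2² + 5².
  37: 37 − 1² = 36 = 6² ⇒ 37 = 1² + 6².
  Combine using the Brahmagupta–Fibonacci identity (a² + b²)(c² + d²) = (ac − bd)² + (ad + bc)² = (ac + bd)² + (ad − bc)²:
  29 · 37 = 1073: from (2² + 5²)(1² + 6²), take (2·1 − 5·6, 2·6 + 5·1) = (2 − 30, 12 + 5) = (-28, 17); dropping signs (only squares matter) gives (28, 17); check 28² + 17² = 784 + 289 = 1073 ✓.
  Scale by k = 4: (4·28, 4·17) = (112, 68).
Step 4: Order so x ≤ y and verify: 68² + 112² = 4624 + 12544 = 17168 = n. ✓

n = 17168 = 68² + 112² (one valid representation with x ≤ y).


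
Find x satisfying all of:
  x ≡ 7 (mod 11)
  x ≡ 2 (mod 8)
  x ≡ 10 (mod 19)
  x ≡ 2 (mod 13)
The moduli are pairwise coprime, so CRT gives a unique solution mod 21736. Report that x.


Product of moduli M = 11 · 8 · 19 · 13 = 21736.
Merge one congruence at a time:
  Start: x ≡ 7 (mod 11).
  Combine with x ≡ 2 (mod 8); new modulus lcm = 88.
    Write x = 7 + 11·t and substitute into x ≡ 2 (mod 8): 11·t ≡ 2 − 7 = -5 (mod 8).
    Reduce coefficients mod 8: 3·t ≡ 3 (mod 8).
    The inverse of 3 mod 8 is 3 (since 3·3 = 9 = 1·8 + 1), so t ≡ 3·3 = 9 ≡ 1 (mod 8).
    Then x = 7 + 11·1 = 18, valid modulo lcm(11, 8) = 88: x ≡ 18 (mod 88).
  Combine with x ≡ 10 (mod 19); new modulus lcm = 1672.
    Write x = 18 + 88·t and substitute into x ≡ 10 (mod 19): 88·t ≡ 10 − 18 = -8 (mod 19).
    Reduce coefficients mod 19: 12·t ≡ 11 (mod 19).
    The inverse of 12 mod 19 is 8 (since 12·8 = 96 = 5·19 + 1), so t ≡ 8·11 = 88 ≡ 12 (mod 19).
    Then x = 18 + 88·12 = 1074, valid modulo lcm(88, 19) = 1672: x ≡ 1074 (mod 1672).
  Combine with x ≡ 2 (mod 13); new modulus lcm = 21736.
    Write x = 1074 + 1672·t and substitute into x ≡ 2 (mod 13): 1672·t ≡ 2 − 1074 = -1072 (mod 13).
    Reduce coefficients mod 13: 8·t ≡ 7 (mod 13).
    The inverse of 8 mod 13 is 5 (since 8·5 = 40 = 3·13 + 1), so t ≡ 5·7 = 35 ≡ 9 (mod 13).
    Then x = 1074 + 1672·9 = 16122, valid modulo lcm(1672, 13) = 21736: x ≡ 16122 (mod 21736).
Verify against each original: 16122 mod 11 = 7, 16122 mod 8 = 2, 16122 mod 19 = 10, 16122 mod 13 = 2.

x ≡ 16122 (mod 21736).


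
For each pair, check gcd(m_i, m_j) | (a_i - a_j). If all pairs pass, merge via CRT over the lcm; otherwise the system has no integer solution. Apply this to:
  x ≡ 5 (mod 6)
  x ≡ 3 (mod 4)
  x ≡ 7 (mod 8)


Moduli 6, 4, 8 are not pairwise coprime, so CRT works modulo lcm(m_i) when all pairwise compatibility conditions hold.
Pairwise compatibility: gcd(m_i, m_j) must divide a_i - a_j for every pair.
Merge one congruence at a time:
  Start: x ≡ 5 (mod 6).
  Combine with x ≡ 3 (mod 4): gcd(6, 4) = 2; 3 - 5 = -2, which IS divisible by 2, so compatible.
    Write x = 5 + 6·t and substitute into x ≡ 3 (mod 4): 6·t ≡ 3 − 5 = -2 (mod 4).
    Divide the congruence (and modulus) by g = 2: 3·t ≡ -1 (mod 2).
    Reduce coefficients mod 2: 1·t ≡ 1 (mod 2).
    So t ≡ 1 (mod 2).
    Then x = 5 + 6·1 = 11, valid modulo lcm(6, 4) = 12: x ≡ 11 (mod 12).
  Combine with x ≡ 7 (mod 8): gcd(12, 8) = 4; 7 - 11 = -4, which IS divisible by 4, so compatible.
    Write x = 11 + 12·t and substitute into x ≡ 7 (mod 8): 12·t ≡ 7 − 11 = -4 (mod 8).
    Divide the congruence (and modulus) by g = 4: 3·t ≡ -1 (mod 2).
    Reduce coefficients mod 2: 1·t ≡ 1 (mod 2).
    So t ≡ 1 (mod 2).
    Then x = 11 + 12·1 = 23, valid modulo lcm(12, 8) = 24: x ≡ 23 (mod 24).
Verify: 23 mod 6 = 5, 23 mod 4 = 3, 23 mod 8 = 7.

x ≡ 23 (mod 24).


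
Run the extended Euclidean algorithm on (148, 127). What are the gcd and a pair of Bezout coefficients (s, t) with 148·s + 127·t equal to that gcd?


Euclidean algorithm on (148, 127) — divide until remainder is 0:
  148 = 1 · 127 + 21
  127 = 6 · 21 + 1
  21 = 21 · 1 + 0
gcd(148, 127) = 1.
Track Bezout coefficients alongside the remainders: start with r₀ = 148 = a·1 + b·0 (s = 1, t = 0) and r₁ = 127 = a·0 + b·1 (s = 0, t = 1); each new remainder r_{k+1} = r_{k-1} − q_k·r_k inherits s_{k+1} = s_{k-1} − q_k·s_k, t_{k+1} = t_{k-1} − q_k·t_k, so r_k = a·s_k + b·t_k at every step:
  q = 1: r = 21, s = 1 − 1·0 = 1, t = 0 − 1·1 = -1  (check: 148·1 + 127·(-1) = 21)
  q = 6: r = 1, s = 0 − 6·1 = -6, t = 1 − 6·(-1) = 7  (check: 148·(-6) + 127·7 = 1)
The row with r = 1 (the gcd) gives the Bezout coefficients s = -6, t = 7.
Result: 148 · (-6) + 127 · (7) = 1.

gcd(148, 127) = 1; s = -6, t = 7 (check: 148·(-6) + 127·7 = 1).


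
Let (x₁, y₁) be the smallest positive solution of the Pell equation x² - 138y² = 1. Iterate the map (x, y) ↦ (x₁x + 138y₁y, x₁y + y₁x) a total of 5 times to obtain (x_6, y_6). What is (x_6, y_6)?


Step 1: Find the fundamental solution (x₁, y₁) of x² - 138y² = 1.
  Expand √138 as a continued fraction. a₀ = ⌊√138⌋ = 11; iterate m_{k+1} = d_k·a_k − m_k, d_{k+1} = (138 − m_{k+1}²)/d_k, a_{k+1} = ⌊(a₀ + m_{k+1})/d_{k+1}⌋ (starting m₀ = 0, d₀ = 1), with convergents p_k = a_k·p_{k-1} + p_{k-2}, q_k = a_k·q_{k-1} + q_{k-2} (p₋₁ = 1, q₋₁ = 0):
  k = 0: a₀ = 11; p₀/q₀ = 11/1; p₀² − 138·q₀² = 121 − 138 = -17.
  k = 1: m = 11, d = 17, a = ⌊(11 + 11)/17⌋ = 1; p/q = (1·11 + 1)/(1·1 + 0) = 12/1; p² − 138·q² = 144 − 138 = 6.
  k = 2: m = 6, d = 6, a = ⌊(11 + 6)/6⌋ = 2; p/q = (2·12 + 11)/(2·1 + 1) = 35/3; p² − 138·q² = 1225 − 1242 = -17.
  k = 3: m = 6, d = 17, a = ⌊(11 + 6)/17⌋ = 1; p/q = (1·35 + 12)/(1·3 + 1) = 47/4; p² − 138·q² = 2209 − 2208 = 1.
  The first convergent with p² − 138·q² = 1 gives the fundamental solution (x₁, y₁) = (47, 4).
Step 2: Apply the recurrence (x_{n+1}, y_{n+1}) = (x₁x_n + 138y₁y_n, x₁y_n + y₁x_n) repeatedly.
  From (x_1, y_1) = (47, 4): x_2 = 47·47 + 138·4·4 = 4417; y_2 = 47·4 + 4·47 = 376.
  From (x_2, y_2) = (4417, 376): x_3 = 47·4417 + 138·4·376 = 415151; y_3 = 47·376 + 4·4417 = 35340.
  From (x_3, y_3) = (415151, 35340): x_4 = 47·415151 + 138·4·35340 = 39019777; y_4 = 47·35340 + 4·415151 = 3321584.
  From (x_4, y_4) = (39019777, 3321584): x_5 = 47·39019777 + 138·4·3321584 = 3667443887; y_5 = 47·3321584 + 4·39019777 = 312193556.
  From (x_5, y_5) = (3667443887, 312193556): x_6 = 47·3667443887 + 138·4·312193556 = 344700705601; y_6 = 47·312193556 + 4·3667443887 = 29342872680.
Step 3: Verify x_6² - 138·y_6² = 118818576441827272771201 - 118818576441827272771200 = 1 (should be 1). ✓

(x_1, y_1) = (47, 4); (x_6, y_6) = (344700705601, 29342872680).


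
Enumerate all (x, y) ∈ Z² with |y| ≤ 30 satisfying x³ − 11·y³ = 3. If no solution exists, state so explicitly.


The equation is x³ - 11y³ = 3. For fixed y, x³ = 11·y³ + 3, so a solution requires the RHS to be a perfect cube.
Strategy: iterate y from -30 to 30, compute RHS = 11·y³ + 3, and check whether it is a (positive or negative) perfect cube.
Check small values of y:
  y = 0: RHS = 3 is not a perfect cube.
  y = 1: RHS = 14 is not a perfect cube.
  y = -1: RHS = -8 = (-2)³ ⇒ x = -2 works.
  y = 2: RHS = 91 is not a perfect cube.
  y = -2: RHS = -85 is not a perfect cube.
  y = 3: RHS = 300 is not a perfect cube.
  y = -3: RHS = -294 is not a perfect cube.
Continuing the search up to |y| = 30 finds no further solutions beyond those listed.
Collected solutions: (-2, -1).

Solutions (with |y| ≤ 30): (-2, -1).


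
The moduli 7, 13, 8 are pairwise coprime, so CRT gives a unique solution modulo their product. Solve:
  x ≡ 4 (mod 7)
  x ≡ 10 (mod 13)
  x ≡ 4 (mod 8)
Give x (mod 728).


Moduli 7, 13, 8 are pairwise coprime; by CRT there is a unique solution modulo M = 7 · 13 · 8 = 728.
Solve pairwise, accumulating the modulus:
  Start with x ≡ 4 (mod 7).
  Combine with x ≡ 10 (mod 13): since gcd(7, 13) = 1, we get a unique residue mod 91.
    Write x = 4 + 7·t and substitute into x ≡ 10 (mod 13): 7·t ≡ 10 − 4 = 6 (mod 13).
    The inverse of 7 mod 13 is 2 (since 7·2 = 14 = 1·13 + 1), so t ≡ 2·6 = 12 ≡ 12 (mod 13).
    Then x = 4 + 7·12 = 88, valid modulo lcm(7, 13) = 91: x ≡ 88 (mod 91).
  Combine with x ≡ 4 (mod 8): since gcd(91, 8) = 1, we get a unique residue mod 728.
    Write x = 88 + 91·t and substitute into x ≡ 4 (mod 8): 91·t ≡ 4 − 88 = -84 (mod 8).
    Reduce coefficients mod 8: 3·t ≡ 4 (mod 8).
    The inverse of 3 mod 8 is 3 (since 3·3 = 9 = 1·8 + 1), so t ≡ 3·4 = 12 ≡ 4 (mod 8).
    Then x = 88 + 91·4 = 452, valid modulo lcm(91, 8) = 728: x ≡ 452 (mod 728).
Verify: 452 mod 7 = 4 ✓, 452 mod 13 = 10 ✓, 452 mod 8 = 4 ✓.

x ≡ 452 (mod 728).


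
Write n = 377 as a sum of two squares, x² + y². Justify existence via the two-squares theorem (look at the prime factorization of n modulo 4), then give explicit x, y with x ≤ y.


Step 1: Factor n = 377 = 13 · 29.
Step 2: Check the mod-4 condition on each prime factor: 13 ≡ 1 (mod 4), exponent 1; 29 ≡ 1 (mod 4), exponent 1.
All primes ≡ 3 (mod 4) appear to even exponent (or don't appear), so by the two-squares theorem n IS expressible as a sum of two squares.
Step 3: Build a representation. Here n = 13 · 29 is a product of primes ≡ 1 (mod 4). Each prime p ≡ 1 (mod 4) is itself a sum of two squares; find a² by testing p − a² for a perfect square:
  13: 13 − 1² = 12, 13 − 2² = 9 = 3² ⇒ 13 = 2² + 3².
  29: 29 − 1² = 28, 29 − 2² = 25 = 5² ⇒ 29 = 2² + 5².
  Combine using the Brahmagupta–Fibonacci identity (a² + b²)(c² + d²) = (ac − bd)² + (ad + bc)² = (ac + bd)² + (ad − bc)²:
  13 · 29 = 377: from (2² + 3²)(2² + 5²), take (2·2 − 3·5, 2·5 + 3·2) = (4 − 15, 10 + 6) = (-11, 16); dropping signs (only squares matter) gives (11, 16); check 11² + 16² = 121 + 256 = 377 ✓.
Step 4: Order so x ≤ y and verify: 11² + 16² = 121 + 256 = 377 = n. ✓

n = 377 = 11² + 16² (one valid representation with x ≤ y).


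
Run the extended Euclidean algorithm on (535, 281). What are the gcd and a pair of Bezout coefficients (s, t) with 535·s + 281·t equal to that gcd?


Euclidean algorithm on (535, 281) — divide until remainder is 0:
  535 = 1 · 281 + 254
  281 = 1 · 254 + 27
  254 = 9 · 27 + 11
  27 = 2 · 11 + 5
  11 = 2 · 5 + 1
  5 = 5 · 1 + 0
gcd(535, 281) = 1.
Track Bezout coefficients alongside the remainders: start with r₀ = 535 = a·1 + b·0 (s = 1, t = 0) and r₁ = 281 = a·0 + b·1 (s = 0, t = 1); each new remainder r_{k+1} = r_{k-1} − q_k·r_k inherits s_{k+1} = s_{k-1} − q_k·s_k, t_{k+1} = t_{k-1} − q_k·t_k, so r_k = a·s_k + b·t_k at every step:
  q = 1: r = 254, s = 1 − 1·0 = 1, t = 0 − 1·1 = -1  (check: 535·1 + 281·(-1) = 254)
  q = 1: r = 27, s = 0 − 1·1 = -1, t = 1 − 1·(-1) = 2  (check: 535·(-1) + 281·2 = 27)
  q = 9: r = 11, s = 1 − 9·(-1) = 10, t = -1 − 9·2 = -19  (check: 535·10 + 281·(-19) = 11)
  q = 2: r = 5, s = -1 − 2·10 = -21, t = 2 − 2·(-19) = 40  (check: 535·(-21) + 281·40 = 5)
  q = 2: r = 1, s = 10 − 2·(-21) = 52, t = -19 − 2·40 = -99  (check: 535·52 + 281·(-99) = 1)
The row with r = 1 (the gcd) gives the Bezout coefficients s = 52, t = -99.
Result: 535 · (52) + 281 · (-99) = 1.

gcd(535, 281) = 1; s = 52, t = -99 (check: 535·52 + 281·(-99) = 1).


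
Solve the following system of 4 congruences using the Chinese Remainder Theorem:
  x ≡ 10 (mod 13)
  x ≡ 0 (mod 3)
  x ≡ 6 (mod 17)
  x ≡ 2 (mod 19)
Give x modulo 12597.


Product of moduli M = 13 · 3 · 17 · 19 = 12597.
Merge one congruence at a time:
  Start: x ≡ 10 (mod 13).
  Combine with x ≡ 0 (mod 3); new modulus lcm = 39.
    Write x = 10 + 13·t and substitute into x ≡ 0 (mod 3): 13·t ≡ 0 − 10 = -10 (mod 3).
    Reduce coefficients mod 3: 1·t ≡ 2 (mod 3).
    So t ≡ 2 (mod 3).
    Then x = 10 + 13·2 = 36, valid modulo lcm(13, 3) = 39: x ≡ 36 (mod 39).
  Combine with x ≡ 6 (mod 17); new modulus lcm = 663.
    Write x = 36 + 39·t and substitute into x ≡ 6 (mod 17): 39·t ≡ 6 − 36 = -30 (mod 17).
    Reduce coefficients mod 17: 5·t ≡ 4 (mod 17).
    The inverse of 5 mod 17 is 7 (since 5·7 = 35 = 2·17 + 1), so t ≡ 7·4 = 28 ≡ 11 (mod 17).
    Then x = 36 + 39·11 = 465, valid modulo lcm(39, 17) = 663: x ≡ 465 (mod 663).
  Combine with x ≡ 2 (mod 19); new modulus lcm = 12597.
    Write x = 465 + 663·t and substitute into x ≡ 2 (mod 19): 663·t ≡ 2 − 465 = -463 (mod 19).
    Reduce coefficients mod 19: 17·t ≡ 12 (mod 19).
    The inverse of 17 mod 19 is 9 (since 17·9 = 153 = 8·19 + 1), so t ≡ 9·12 = 108 ≡ 13 (mod 19).
    Then x = 465 + 663·13 = 9084, valid modulo lcm(663, 19) = 12597: x ≡ 9084 (mod 12597).
Verify against each original: 9084 mod 13 = 10, 9084 mod 3 = 0, 9084 mod 17 = 6, 9084 mod 19 = 2.

x ≡ 9084 (mod 12597).


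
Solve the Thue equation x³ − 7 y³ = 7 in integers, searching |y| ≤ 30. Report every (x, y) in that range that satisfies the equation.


The equation is x³ - 7y³ = 7. For fixed y, x³ = 7·y³ + 7, so a solution requires the RHS to be a perfect cube.
Strategy: iterate y from -30 to 30, compute RHS = 7·y³ + 7, and check whether it is a (positive or negative) perfect cube.
Check small values of y:
  y = 0: RHS = 7 is not a perfect cube.
  y = 1: RHS = 14 is not a perfect cube.
  y = -1: RHS = 0 = (0)³ ⇒ x = 0 works.
  y = 2: RHS = 63 is not a perfect cube.
  y = -2: RHS = -49 is not a perfect cube.
  y = 3: RHS = 196 is not a perfect cube.
  y = -3: RHS = -182 is not a perfect cube.
Continuing the search up to |y| = 30 finds no further solutions beyond those listed.
Collected solutions: (0, -1).

Solutions (with |y| ≤ 30): (0, -1).


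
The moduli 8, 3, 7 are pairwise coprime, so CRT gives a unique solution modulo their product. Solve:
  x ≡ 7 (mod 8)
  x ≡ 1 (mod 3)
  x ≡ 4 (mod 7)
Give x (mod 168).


Moduli 8, 3, 7 are pairwise coprime; by CRT there is a unique solution modulo M = 8 · 3 · 7 = 168.
Solve pairwise, accumulating the modulus:
  Start with x ≡ 7 (mod 8).
  Combine with x ≡ 1 (mod 3): since gcd(8, 3) = 1, we get a unique residue mod 24.
    Write x = 7 + 8·t and substitute into x ≡ 1 (mod 3): 8·t ≡ 1 − 7 = -6 (mod 3).
    Reduce coefficients mod 3: 2·t ≡ 0 (mod 3).
    The inverse of 2 mod 3 is 2 (since 2·2 = 4 = 1·3 + 1), so t ≡ 2·0 = 0 ≡ 0 (mod 3).
    Then x = 7 + 8·0 = 7, valid modulo lcm(8, 3) = 24: x ≡ 7 (mod 24).
  Combine with x ≡ 4 (mod 7): since gcd(24, 7) = 1, we get a unique residue mod 168.
    Write x = 7 + 24·t and substitute into x ≡ 4 (mod 7): 24·t ≡ 4 − 7 = -3 (mod 7).
    Reduce coefficients mod 7: 3·t ≡ 4 (mod 7).
    The inverse of 3 mod 7 is 5 (since 3·5 = 15 = 2·7 + 1), so t ≡ 5·4 = 20 ≡ 6 (mod 7).
    Then x = 7 + 24·6 = 151, valid modulo lcm(24, 7) = 168: x ≡ 151 (mod 168).
Verify: 151 mod 8 = 7 ✓, 151 mod 3 = 1 ✓, 151 mod 7 = 4 ✓.

x ≡ 151 (mod 168).


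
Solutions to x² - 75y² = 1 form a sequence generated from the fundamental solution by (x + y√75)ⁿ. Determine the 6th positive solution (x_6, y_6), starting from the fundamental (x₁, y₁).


Step 1: Find the fundamental solution (x₁, y₁) of x² - 75y² = 1.
  Expand √75 as a continued fraction. a₀ = ⌊√75⌋ = 8; iterate m_{k+1} = d_k·a_k − m_k, d_{k+1} = (75 − m_{k+1}²)/d_k, a_{k+1} = ⌊(a₀ + m_{k+1})/d_{k+1}⌋ (starting m₀ = 0, d₀ = 1), with convergents p_k = a_k·p_{k-1} + p_{k-2}, q_k = a_k·q_{k-1} + q_{k-2} (p₋₁ = 1, q₋₁ = 0):
  k = 0: a₀ = 8; p₀/q₀ = 8/1; p₀² − 75·q₀² = 64 − 75 = -11.
  k = 1: m = 8, d = 11, a = ⌊(8 + 8)/11⌋ = 1; p/q = (1·8 + 1)/(1·1 + 0) = 9/1; p² − 75·q² = 81 − 75 = 6.
  k = 2: m = 3, d = 6, a = ⌊(8 + 3)/6⌋ = 1; p/q = (1·9 + 8)/(1·1 + 1) = 17/2; p² − 75·q² = 289 − 300 = -11.
  k = 3: m = 3, d = 11, a = ⌊(8 + 3)/11⌋ = 1; p/q = (1·17 + 9)/(1·2 + 1) = 26/3; p² − 75·q² = 676 − 675 = 1.
  The first convergent with p² − 75·q² = 1 gives the fundamental solution (x₁, y₁) = (26, 3).
Step 2: Apply the recurrence (x_{n+1}, y_{n+1}) = (x₁x_n + 75y₁y_n, x₁y_n + y₁x_n) repeatedly.
  From (x_1, y_1) = (26, 3): x_2 = 26·26 + 75·3·3 = 1351; y_2 = 26·3 + 3·26 = 156.
  From (x_2, y_2) = (1351, 156): x_3 = 26·1351 + 75·3·156 = 70226; y_3 = 26·156 + 3·1351 = 8109.
  From (x_3, y_3) = (70226, 8109): x_4 = 26·70226 + 75·3·8109 = 3650401; y_4 = 26·8109 + 3·70226 = 421512.
  From (x_4, y_4) = (3650401, 421512): x_5 = 26·3650401 + 75·3·421512 = 189750626; y_5 = 26·421512 + 3·3650401 = 21910515.
  From (x_5, y_5) = (189750626, 21910515): x_6 = 26·189750626 + 75·3·21910515 = 9863382151; y_6 = 26·21910515 + 3·189750626 = 1138925268.
Step 3: Verify x_6² - 75·y_6² = 97286307456665386801 - 97286307456665386800 = 1 (should be 1). ✓

(x_1, y_1) = (26, 3); (x_6, y_6) = (9863382151, 1138925268).


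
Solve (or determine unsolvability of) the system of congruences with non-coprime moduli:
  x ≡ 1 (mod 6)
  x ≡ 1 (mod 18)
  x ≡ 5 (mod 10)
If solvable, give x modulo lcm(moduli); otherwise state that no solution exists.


Moduli 6, 18, 10 are not pairwise coprime, so CRT works modulo lcm(m_i) when all pairwise compatibility conditions hold.
Pairwise compatibility: gcd(m_i, m_j) must divide a_i - a_j for every pair.
Merge one congruence at a time:
  Start: x ≡ 1 (mod 6).
  Combine with x ≡ 1 (mod 18): gcd(6, 18) = 6; 1 - 1 = 0, which IS divisible by 6, so compatible.
    Write x = 1 + 6·t and substitute into x ≡ 1 (mod 18): 6·t ≡ 1 − 1 = 0 (mod 18).
    Divide the congruence (and modulus) by g = 6: 1·t ≡ 0 (mod 3).
    So t ≡ 0 (mod 3).
    Then x = 1 + 6·0 = 1, valid modulo lcm(6, 18) = 18: x ≡ 1 (mod 18).
  Combine with x ≡ 5 (mod 10): gcd(18, 10) = 2; 5 - 1 = 4, which IS divisible by 2, so compatible.
    Write x = 1 + 18·t and substitute into x ≡ 5 (mod 10): 18·t ≡ 5 − 1 = 4 (mod 10).
    Divide the congruence (and modulus) by g = 2: 9·t ≡ 2 (mod 5).
    Reduce coefficients mod 5: 4·t ≡ 2 (mod 5).
    The inverse of 4 mod 5 is 4 (since 4·4 = 16 = 3·5 + 1), so t ≡ 4·2 = 8 ≡ 3 (mod 5).
    Then x = 1 + 18·3 = 55, valid modulo lcm(18, 10) = 90: x ≡ 55 (mod 90).
Verify: 55 mod 6 = 1, 55 mod 18 = 1, 55 mod 10 = 5.

x ≡ 55 (mod 90).


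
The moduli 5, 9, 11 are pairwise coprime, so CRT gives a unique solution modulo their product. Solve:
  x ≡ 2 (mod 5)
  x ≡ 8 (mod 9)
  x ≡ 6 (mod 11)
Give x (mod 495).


Moduli 5, 9, 11 are pairwise coprime; by CRT there is a unique solution modulo M = 5 · 9 · 11 = 495.
Solve pairwise, accumulating the modulus:
  Start with x ≡ 2 (mod 5).
  Combine with x ≡ 8 (mod 9): since gcd(5, 9) = 1, we get a unique residue mod 45.
    Write x = 2 + 5·t and substitute into x ≡ 8 (mod 9): 5·t ≡ 8 − 2 = 6 (mod 9).
    The inverse of 5 mod 9 is 2 (since 5·2 = 10 = 1·9 + 1), so t ≡ 2·6 = 12 ≡ 3 (mod 9).
    Then x = 2 + 5·3 = 17, valid modulo lcm(5, 9) = 45: x ≡ 17 (mod 45).
  Combine with x ≡ 6 (mod 11): since gcd(45, 11) = 1, we get a unique residue mod 495.
    Write x = 17 + 45·t and substitute into x ≡ 6 (mod 11): 45·t ≡ 6 − 17 = -11 (mod 11).
    Reduce coefficients mod 11: 1·t ≡ 0 (mod 11).
    So t ≡ 0 (mod 11).
    Then x = 17 + 45·0 = 17, valid modulo lcm(45, 11) = 495: x ≡ 17 (mod 495).
Verify: 17 mod 5 = 2 ✓, 17 mod 9 = 8 ✓, 17 mod 11 = 6 ✓.

x ≡ 17 (mod 495).


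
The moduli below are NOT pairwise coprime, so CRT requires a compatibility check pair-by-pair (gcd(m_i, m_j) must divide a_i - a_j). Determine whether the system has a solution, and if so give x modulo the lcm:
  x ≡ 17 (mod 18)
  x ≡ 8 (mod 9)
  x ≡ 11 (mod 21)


Moduli 18, 9, 21 are not pairwise coprime, so CRT works modulo lcm(m_i) when all pairwise compatibility conditions hold.
Pairwise compatibility: gcd(m_i, m_j) must divide a_i - a_j for every pair.
Merge one congruence at a time:
  Start: x ≡ 17 (mod 18).
  Combine with x ≡ 8 (mod 9): gcd(18, 9) = 9; 8 - 17 = -9, which IS divisible by 9, so compatible.
    Write x = 17 + 18·t and substitute into x ≡ 8 (mod 9): 18·t ≡ 8 − 17 = -9 (mod 9).
    Divide the congruence (and modulus) by g = 9: 2·t ≡ -1 (mod 1).
    Modulo 1 every t works; take t = 0.
    Then x = 17 + 18·0 = 17, valid modulo lcm(18, 9) = 18: x ≡ 17 (mod 18).
  Combine with x ≡ 11 (mod 21): gcd(18, 21) = 3; 11 - 17 = -6, which IS divisible by 3, so compatible.
    Write x = 17 + 18·t and substitute into x ≡ 11 (mod 21): 18·t ≡ 11 − 17 = -6 (mod 21).
    Divide the congruence (and modulus) by g = 3: 6·t ≡ -2 (mod 7).
    Reduce coefficients mod 7: 6·t ≡ 5 (mod 7).
    The inverse of 6 mod 7 is 6 (since 6·6 = 36 = 5·7 + 1), so t ≡ 6·5 = 30 ≡ 2 (mod 7).
    Then x = 17 + 18·2 = 53, valid modulo lcm(18, 21) = 126: x ≡ 53 (mod 126).
Verify: 53 mod 18 = 17, 53 mod 9 = 8, 53 mod 21 = 11.

x ≡ 53 (mod 126).
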